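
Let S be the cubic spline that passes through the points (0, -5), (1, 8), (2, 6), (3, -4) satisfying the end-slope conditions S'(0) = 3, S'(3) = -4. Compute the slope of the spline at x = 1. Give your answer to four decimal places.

10.1333

With σ_i denoting the second derivative at x_i, h_i = 1, 1, 1, and Δ_i = (y_(i+1) − y_i)/h_i = 13, -2, -10:
  1·σ_0 + 4·σ_1 + 1·σ_2 = 6(Δ_1 - Δ_0) = -90
  1·σ_1 + 4·σ_2 + 1·σ_3 = 6(Δ_2 - Δ_1) = -48
Clamped end conditions give two more equations: 2h_0·σ_0 + h_0·σ_1 = 6(Δ_0 - S'(0)) = 60 and h_2·σ_2 + 2h_2·σ_3 = 6(S'(3) - Δ_2) = 36.
Solving: σ_0 = 686/15, σ_1 = -472/15, σ_2 = -148/15, σ_3 = 344/15.
On [1, 2], S'(x) = b_1 + 2c_1·(x - 1) + 3d_1·(x - 1)² with b_1 = Δ_1 - h_1(2σ_1 + σ_2)/6 = 152/15, c_1 = σ_1/2 = -236/15, d_1 = (σ_2 - σ_1)/(6h_1) = 18/5. So S'(1) = 152/15.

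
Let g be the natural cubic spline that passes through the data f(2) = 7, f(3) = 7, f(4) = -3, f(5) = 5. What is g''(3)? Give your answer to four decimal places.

-23.2000

Write σ_i for g''(x_i). With h_i = 1, 1, 1 and divided differences Δ_i = 0, -10, 8, the continuity of g' gives the tridiagonal system
  1·σ_0 + 4·σ_1 + 1·σ_2 = 6(Δ_1 - Δ_0) = -60
  1·σ_1 + 4·σ_2 + 1·σ_3 = 6(Δ_2 - Δ_1) = 108
Natural end conditions: σ_0 = σ_3 = 0.
Solving: σ_0 = 0, σ_1 = -116/5, σ_2 = 164/5, σ_3 = 0.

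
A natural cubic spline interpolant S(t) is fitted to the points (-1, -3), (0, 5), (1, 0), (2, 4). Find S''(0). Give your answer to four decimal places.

Put σ_i = S'' at the i-th knot. Here h = (1, 1, 1) and Δ = (8, -5, 4), so the interior equations h_(i-1)·σ_(i-1) + 2(h_(i-1)+h_i)·σ_i + h_i·σ_(i+1) = 6(Δ_i − Δ_(i-1)) read
  1·σ_0 + 4·σ_1 + 1·σ_2 = 6(Δ_1 - Δ_0) = -78
  1·σ_1 + 4·σ_2 + 1·σ_3 = 6(Δ_2 - Δ_1) = 54
Natural end conditions: σ_0 = σ_3 = 0.
Solving the tridiagonal system: σ_0 = 0, σ_1 = -122/5, σ_2 = 98/5, σ_3 = 0.

-24.4000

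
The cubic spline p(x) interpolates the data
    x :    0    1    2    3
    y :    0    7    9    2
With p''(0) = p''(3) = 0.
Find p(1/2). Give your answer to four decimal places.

Let σ_i = p''(x_i). Step sizes h_i = 1, 1, 1; slopes of the chords Δ_i = (y_(i+1) - y_i)/h_i = 7, 2, -7.
  1·σ_0 + 4·σ_1 + 1·σ_2 = 6(Δ_1 - Δ_0) = -30
  1·σ_1 + 4·σ_2 + 1·σ_3 = 6(Δ_2 - Δ_1) = -54
Natural end conditions: σ_0 = σ_3 = 0.
Forward elimination and back-substitution give σ_0 = 0, σ_1 = -22/5, σ_2 = -62/5, σ_3 = 0.
On [0, 1], p(x) = 0 + 116/15·x + 0·x² - 11/15·x³.
With x = 1/2: p(1/2) = 151/40.

3.7750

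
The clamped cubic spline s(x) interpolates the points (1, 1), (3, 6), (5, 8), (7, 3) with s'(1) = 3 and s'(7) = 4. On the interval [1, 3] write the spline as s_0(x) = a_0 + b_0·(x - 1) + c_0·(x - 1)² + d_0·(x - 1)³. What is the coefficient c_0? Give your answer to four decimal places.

-0.5333

Put M_i = s'' at the i-th knot. Here h = (2, 2, 2) and Δ = (5/2, 1, -5/2), so the interior equations h_(i-1)·M_(i-1) + 2(h_(i-1)+h_i)·M_i + h_i·M_(i+1) = 6(Δ_i − Δ_(i-1)) read
  2·M_0 + 8·M_1 + 2·M_2 = 6(Δ_1 - Δ_0) = -9
  2·M_1 + 8·M_2 + 2·M_3 = 6(Δ_2 - Δ_1) = -21
Clamped end conditions give two more equations: 2h_0·M_0 + h_0·M_1 = 6(Δ_0 - s'(1)) = -3 and h_2·M_2 + 2h_2·M_3 = 6(s'(7) - Δ_2) = 39.
Hence M_0 = -16/15, M_1 = 19/30, M_2 = -179/30, M_3 = 191/15.
On [1, 3], with s_0(x) = a_0 + b_0·(x - 1) + c_0·(x - 1)² + d_0·(x - 1)³: c_0 = M_0/2 = -8/15, d_0 = (M_1 - M_0)/(6h_0) = 17/120, b_0 = Δ_0 - h_0(2M_0 + M_1)/6 = 3.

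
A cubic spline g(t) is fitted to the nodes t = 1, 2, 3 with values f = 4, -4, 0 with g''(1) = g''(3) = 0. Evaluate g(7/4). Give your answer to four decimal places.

-2.9844

Let M_i = g''(x_i). Step sizes h_i = 1, 1; slopes of the chords Δ_i = (y_(i+1) - y_i)/h_i = -8, 4.
  1·M_0 + 4·M_1 + 1·M_2 = 6(Δ_1 - Δ_0) = 72
Natural end conditions: M_0 = M_2 = 0.
Forward elimination and back-substitution give M_0 = 0, M_1 = 18, M_2 = 0.
On [1, 2], g(t) = 4 - 11·(t - 1) + 0·(t - 1)² + 3·(t - 1)³.
With (t - 1) = 3/4: g(7/4) = -191/64.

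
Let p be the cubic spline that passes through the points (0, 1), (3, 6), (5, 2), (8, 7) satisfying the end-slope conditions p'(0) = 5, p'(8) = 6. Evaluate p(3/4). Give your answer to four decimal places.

Write M_i for p''(x_i). With h_i = 3, 2, 3 and divided differences Δ_i = 5/3, -2, 5/3, the continuity of p' gives the tridiagonal system
  3·M_0 + 10·M_1 + 2·M_2 = 6(Δ_1 - Δ_0) = -22
  2·M_1 + 10·M_2 + 3·M_3 = 6(Δ_2 - Δ_1) = 22
Clamped end conditions give two more equations: 2h_0·M_0 + h_0·M_1 = 6(Δ_0 - p'(0)) = -20 and h_2·M_2 + 2h_2·M_3 = 6(p'(8) - Δ_2) = 26.
Forward elimination and back-substitution give M_0 = -670/273, M_1 = -160/91, M_2 = 134/91, M_3 = 982/273.
On [0, 3], p(t) = 1 + 5·t - 335/273·t² + 95/2457·t³.
With t = 3/4: p(3/4) = 23739/5824.

4.0761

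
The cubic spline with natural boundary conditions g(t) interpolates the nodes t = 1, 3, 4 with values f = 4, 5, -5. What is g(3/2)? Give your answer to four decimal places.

5.8906

With m_i denoting the second derivative at x_i, h_i = 2, 1, and Δ_i = (y_(i+1) − y_i)/h_i = 1/2, -10:
  2·m_0 + 6·m_1 + 1·m_2 = 6(Δ_1 - Δ_0) = -63
Natural end conditions: m_0 = m_2 = 0.
Forward elimination and back-substitution give m_0 = 0, m_1 = -21/2, m_2 = 0.
On [1, 3], g(t) = 4 + 4·(t - 1) + 0·(t - 1)² - 7/8·(t - 1)³.
With (t - 1) = 1/2: g(3/2) = 377/64.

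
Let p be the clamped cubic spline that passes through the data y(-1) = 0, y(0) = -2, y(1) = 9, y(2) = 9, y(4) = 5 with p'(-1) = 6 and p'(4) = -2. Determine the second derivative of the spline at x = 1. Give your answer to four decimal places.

Put σ_i = p'' at the i-th knot. Here h = (1, 1, 1, 2) and Δ = (-2, 11, 0, -2), so the interior equations h_(i-1)·σ_(i-1) + 2(h_(i-1)+h_i)·σ_i + h_i·σ_(i+1) = 6(Δ_i − Δ_(i-1)) read
  1·σ_0 + 4·σ_1 + 1·σ_2 = 6(Δ_1 - Δ_0) = 78
  1·σ_1 + 4·σ_2 + 1·σ_3 = 6(Δ_2 - Δ_1) = -66
  1·σ_2 + 6·σ_3 + 2·σ_4 = 6(Δ_3 - Δ_2) = -12
Clamped end conditions give two more equations: 2h_0·σ_0 + h_0·σ_1 = 6(Δ_0 - p'(-1)) = -48 and h_3·σ_3 + 2h_3·σ_4 = 6(p'(4) - Δ_3) = 0.
Hence σ_0 = -1736/41, σ_1 = 1504/41, σ_2 = -1082/41, σ_3 = 118/41, σ_4 = -59/41.

-26.3902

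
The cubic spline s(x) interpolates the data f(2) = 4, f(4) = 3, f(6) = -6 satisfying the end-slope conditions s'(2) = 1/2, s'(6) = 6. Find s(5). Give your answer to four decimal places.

Let M_i = s''(x_i). Step sizes h_i = 2, 2; slopes of the chords Δ_i = (y_(i+1) - y_i)/h_i = -1/2, -9/2.
  2·M_0 + 8·M_1 + 2·M_2 = 6(Δ_1 - Δ_0) = -24
Clamped end conditions give two more equations: 2h_0·M_0 + h_0·M_1 = 6(Δ_0 - s'(2)) = -6 and h_1·M_1 + 2h_1·M_2 = 6(s'(6) - Δ_1) = 63.
Hence M_0 = 23/8, M_1 = -35/4, M_2 = 161/8.
On [4, 6], s(x) = 3 - 43/8·(x - 4) - 35/8·(x - 4)² + 77/32·(x - 4)³.
With (x - 4) = 1: s(5) = -139/32.

-4.3438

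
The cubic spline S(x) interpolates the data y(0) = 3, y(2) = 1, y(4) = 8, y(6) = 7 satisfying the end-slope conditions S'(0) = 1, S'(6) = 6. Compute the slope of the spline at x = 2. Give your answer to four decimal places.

Let M_i = S''(x_i). Step sizes h_i = 2, 2, 2; slopes of the chords Δ_i = (y_(i+1) - y_i)/h_i = -1, 7/2, -1/2.
  2·M_0 + 8·M_1 + 2·M_2 = 6(Δ_1 - Δ_0) = 27
  2·M_1 + 8·M_2 + 2·M_3 = 6(Δ_2 - Δ_1) = -24
Clamped end conditions give two more equations: 2h_0·M_0 + h_0·M_1 = 6(Δ_0 - S'(0)) = -12 and h_2·M_2 + 2h_2·M_3 = 6(S'(6) - Δ_2) = 39.
Hence M_0 = -98/15, M_1 = 106/15, M_2 = -247/30, M_3 = 208/15.
On [2, 4], S'(x) = b_1 + 2c_1·(x - 2) + 3d_1·(x - 2)² with b_1 = Δ_1 - h_1(2M_1 + M_2)/6 = 23/15, c_1 = M_1/2 = 53/15, d_1 = (M_2 - M_1)/(6h_1) = -51/40. So S'(2) = 23/15.

1.5333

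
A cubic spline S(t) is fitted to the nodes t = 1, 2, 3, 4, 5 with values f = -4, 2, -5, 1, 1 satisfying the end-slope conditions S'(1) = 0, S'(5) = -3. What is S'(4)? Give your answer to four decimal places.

With m_i denoting the second derivative at x_i, h_i = 1, 1, 1, 1, and Δ_i = (y_(i+1) − y_i)/h_i = 6, -7, 6, 0:
  1·m_0 + 4·m_1 + 1·m_2 = 6(Δ_1 - Δ_0) = -78
  1·m_1 + 4·m_2 + 1·m_3 = 6(Δ_2 - Δ_1) = 78
  1·m_2 + 4·m_3 + 1·m_4 = 6(Δ_3 - Δ_2) = -36
Clamped end conditions give two more equations: 2h_0·m_0 + h_0·m_1 = 6(Δ_0 - S'(1)) = 36 and h_3·m_3 + 2h_3·m_4 = 6(S'(5) - Δ_3) = -18.
Solving: m_0 = 255/7, m_1 = -258/7, m_2 = 33, m_3 = -120/7, m_4 = -3/7.
On [4, 5], S'(t) = b_3 + 2c_3·(t - 4) + 3d_3·(t - 4)² with b_3 = Δ_3 - h_3(2m_3 + m_4)/6 = 81/14, c_3 = m_3/2 = -60/7, d_3 = (m_4 - m_3)/(6h_3) = 39/14. So S'(4) = 81/14.

5.7857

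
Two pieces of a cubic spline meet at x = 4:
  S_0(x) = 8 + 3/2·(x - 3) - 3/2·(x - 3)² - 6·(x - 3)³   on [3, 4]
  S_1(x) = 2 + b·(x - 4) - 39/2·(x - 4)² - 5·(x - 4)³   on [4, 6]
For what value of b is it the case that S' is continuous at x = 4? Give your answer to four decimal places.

-19.5000

S_0'(x) = 3/2 - 3·(x - 3) - 18·(x - 3)², so S_0'(4) = -39/2. On the right, S_1'(4) = b, so b = -39/2.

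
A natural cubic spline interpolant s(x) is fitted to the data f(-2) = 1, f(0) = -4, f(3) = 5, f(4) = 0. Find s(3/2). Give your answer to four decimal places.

1.8548

Write σ_i for s''(x_i). With h_i = 2, 3, 1 and divided differences Δ_i = -5/2, 3, -5, the continuity of s' gives the tridiagonal system
  2·σ_0 + 10·σ_1 + 3·σ_2 = 6(Δ_1 - Δ_0) = 33
  3·σ_1 + 8·σ_2 + 1·σ_3 = 6(Δ_2 - Δ_1) = -48
Natural end conditions: σ_0 = σ_3 = 0.
Solving: σ_0 = 0, σ_1 = 408/71, σ_2 = -579/71, σ_3 = 0.
On [0, 3], s(x) = -4 + 189/142·x + 204/71·x² - 329/426·x³.
With x = 3/2: s(3/2) = 2107/1136.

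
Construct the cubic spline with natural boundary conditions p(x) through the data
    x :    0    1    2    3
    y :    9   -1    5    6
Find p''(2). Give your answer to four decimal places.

-14.4000

Let M_i = p''(x_i). Step sizes h_i = 1, 1, 1; slopes of the chords Δ_i = (y_(i+1) - y_i)/h_i = -10, 6, 1.
  1·M_0 + 4·M_1 + 1·M_2 = 6(Δ_1 - Δ_0) = 96
  1·M_1 + 4·M_2 + 1·M_3 = 6(Δ_2 - Δ_1) = -30
Natural end conditions: M_0 = M_3 = 0.
Forward elimination and back-substitution give M_0 = 0, M_1 = 138/5, M_2 = -72/5, M_3 = 0.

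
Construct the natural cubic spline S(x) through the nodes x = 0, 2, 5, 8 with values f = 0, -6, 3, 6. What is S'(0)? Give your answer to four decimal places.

-4.4054

Let M_i = S''(x_i). Step sizes h_i = 2, 3, 3; slopes of the chords Δ_i = (y_(i+1) - y_i)/h_i = -3, 3, 1.
  2·M_0 + 10·M_1 + 3·M_2 = 6(Δ_1 - Δ_0) = 36
  3·M_1 + 12·M_2 + 3·M_3 = 6(Δ_2 - Δ_1) = -12
Natural end conditions: M_0 = M_3 = 0.
Solving: M_0 = 0, M_1 = 156/37, M_2 = -76/37, M_3 = 0.
On [0, 2], S'(x) = b_0 + 2c_0·x + 3d_0·x² with b_0 = Δ_0 - h_0(2M_0 + M_1)/6 = -163/37, c_0 = M_0/2 = 0, d_0 = (M_1 - M_0)/(6h_0) = 13/37. So S'(0) = -163/37.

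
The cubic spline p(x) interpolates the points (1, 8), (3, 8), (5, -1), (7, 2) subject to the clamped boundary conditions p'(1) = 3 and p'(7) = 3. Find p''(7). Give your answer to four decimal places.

-0.6000

Put m_i = p'' at the i-th knot. Here h = (2, 2, 2) and Δ = (0, -9/2, 3/2), so the interior equations h_(i-1)·m_(i-1) + 2(h_(i-1)+h_i)·m_i + h_i·m_(i+1) = 6(Δ_i − Δ_(i-1)) read
  2·m_0 + 8·m_1 + 2·m_2 = 6(Δ_1 - Δ_0) = -27
  2·m_1 + 8·m_2 + 2·m_3 = 6(Δ_2 - Δ_1) = 36
Clamped end conditions give two more equations: 2h_0·m_0 + h_0·m_1 = 6(Δ_0 - p'(1)) = -18 and h_2·m_2 + 2h_2·m_3 = 6(p'(7) - Δ_2) = 9.
Forward elimination and back-substitution give m_0 = -12/5, m_1 = -21/5, m_2 = 57/10, m_3 = -3/5.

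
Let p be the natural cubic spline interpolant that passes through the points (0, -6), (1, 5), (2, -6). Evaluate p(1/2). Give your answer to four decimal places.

Put M_i = p'' at the i-th knot. Here h = (1, 1) and Δ = (11, -11), so the interior equations h_(i-1)·M_(i-1) + 2(h_(i-1)+h_i)·M_i + h_i·M_(i+1) = 6(Δ_i − Δ_(i-1)) read
  1·M_0 + 4·M_1 + 1·M_2 = 6(Δ_1 - Δ_0) = -132
Natural end conditions: M_0 = M_2 = 0.
Hence M_0 = 0, M_1 = -33, M_2 = 0.
On [0, 1], p(x) = -6 + 33/2·x + 0·x² - 11/2·x³.
With x = 1/2: p(1/2) = 25/16.

1.5625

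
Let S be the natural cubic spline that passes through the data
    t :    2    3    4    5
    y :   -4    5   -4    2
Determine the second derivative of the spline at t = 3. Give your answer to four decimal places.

-34.8000

Put m_i = S'' at the i-th knot. Here h = (1, 1, 1) and Δ = (9, -9, 6), so the interior equations h_(i-1)·m_(i-1) + 2(h_(i-1)+h_i)·m_i + h_i·m_(i+1) = 6(Δ_i − Δ_(i-1)) read
  1·m_0 + 4·m_1 + 1·m_2 = 6(Δ_1 - Δ_0) = -108
  1·m_1 + 4·m_2 + 1·m_3 = 6(Δ_2 - Δ_1) = 90
Natural end conditions: m_0 = m_3 = 0.
Solving the tridiagonal system: m_0 = 0, m_1 = -174/5, m_2 = 156/5, m_3 = 0.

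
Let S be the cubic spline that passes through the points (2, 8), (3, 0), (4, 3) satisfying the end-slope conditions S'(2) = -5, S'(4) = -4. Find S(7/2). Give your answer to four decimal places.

1.8125

Put M_i = S'' at the i-th knot. Here h = (1, 1) and Δ = (-8, 3), so the interior equations h_(i-1)·M_(i-1) + 2(h_(i-1)+h_i)·M_i + h_i·M_(i+1) = 6(Δ_i − Δ_(i-1)) read
  1·M_0 + 4·M_1 + 1·M_2 = 6(Δ_1 - Δ_0) = 66
Clamped end conditions give two more equations: 2h_0·M_0 + h_0·M_1 = 6(Δ_0 - S'(2)) = -18 and h_1·M_1 + 2h_1·M_2 = 6(S'(4) - Δ_1) = -42.
Forward elimination and back-substitution give M_0 = -25, M_1 = 32, M_2 = -37.
On [3, 4], S(x) = 0 - 3/2·(x - 3) + 16·(x - 3)² - 23/2·(x - 3)³.
With (x - 3) = 1/2: S(7/2) = 29/16.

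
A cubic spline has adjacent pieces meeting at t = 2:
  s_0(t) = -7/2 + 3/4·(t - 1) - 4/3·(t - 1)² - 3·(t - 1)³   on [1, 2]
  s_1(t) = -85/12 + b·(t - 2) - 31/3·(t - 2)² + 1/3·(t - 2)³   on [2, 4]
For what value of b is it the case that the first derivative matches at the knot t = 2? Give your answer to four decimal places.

-10.9167

s_0'(t) = 3/4 - 8/3·(t - 1) - 9·(t - 1)², so s_0'(2) = -131/12. On the right, s_1'(2) = b, so b = -131/12.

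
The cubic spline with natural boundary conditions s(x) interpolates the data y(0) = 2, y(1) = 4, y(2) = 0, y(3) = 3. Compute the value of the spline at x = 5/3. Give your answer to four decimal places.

1.1062

Let σ_i = s''(x_i). Step sizes h_i = 1, 1, 1; slopes of the chords Δ_i = (y_(i+1) - y_i)/h_i = 2, -4, 3.
  1·σ_0 + 4·σ_1 + 1·σ_2 = 6(Δ_1 - Δ_0) = -36
  1·σ_1 + 4·σ_2 + 1·σ_3 = 6(Δ_2 - Δ_1) = 42
Natural end conditions: σ_0 = σ_3 = 0.
Forward elimination and back-substitution give σ_0 = 0, σ_1 = -62/5, σ_2 = 68/5, σ_3 = 0.
On [1, 2], s(x) = 4 - 32/15·(x - 1) - 31/5·(x - 1)² + 13/3·(x - 1)³.
With (x - 1) = 2/3: s(5/3) = 448/405.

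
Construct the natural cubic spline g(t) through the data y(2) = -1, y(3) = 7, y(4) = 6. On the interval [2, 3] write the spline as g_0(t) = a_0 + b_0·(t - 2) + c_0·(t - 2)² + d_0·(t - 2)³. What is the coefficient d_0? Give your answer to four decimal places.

Write σ_i for g''(x_i). With h_i = 1, 1 and divided differences Δ_i = 8, -1, the continuity of g' gives the tridiagonal system
  1·σ_0 + 4·σ_1 + 1·σ_2 = 6(Δ_1 - Δ_0) = -54
Natural end conditions: σ_0 = σ_2 = 0.
Forward elimination and back-substitution give σ_0 = 0, σ_1 = -27/2, σ_2 = 0.
On [2, 3], with g_0(t) = a_0 + b_0·(t - 2) + c_0·(t - 2)² + d_0·(t - 2)³: c_0 = σ_0/2 = 0, d_0 = (σ_1 - σ_0)/(6h_0) = -9/4, b_0 = Δ_0 - h_0(2σ_0 + σ_1)/6 = 41/4.

-2.2500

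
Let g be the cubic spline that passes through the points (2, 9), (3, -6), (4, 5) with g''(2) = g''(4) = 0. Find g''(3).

Put M_i = g'' at the i-th knot. Here h = (1, 1) and Δ = (-15, 11), so the interior equations h_(i-1)·M_(i-1) + 2(h_(i-1)+h_i)·M_i + h_i·M_(i+1) = 6(Δ_i − Δ_(i-1)) read
  1·M_0 + 4·M_1 + 1·M_2 = 6(Δ_1 - Δ_0) = 156
Natural end conditions: M_0 = M_2 = 0.
Solving the tridiagonal system: M_0 = 0, M_1 = 39, M_2 = 0.

39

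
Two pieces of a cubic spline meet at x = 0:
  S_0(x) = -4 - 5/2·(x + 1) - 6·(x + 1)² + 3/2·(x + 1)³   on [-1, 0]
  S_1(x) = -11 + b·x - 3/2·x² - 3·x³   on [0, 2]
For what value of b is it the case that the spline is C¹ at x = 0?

S_0'(x) = -5/2 - 12·(x + 1) + 9/2·(x + 1)², so S_0'(0) = -10. On the right, S_1'(0) = b, so b = -10.

-10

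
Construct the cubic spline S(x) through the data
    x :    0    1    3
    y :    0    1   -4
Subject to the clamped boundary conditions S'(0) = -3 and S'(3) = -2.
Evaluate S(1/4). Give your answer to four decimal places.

With M_i denoting the second derivative at x_i, h_i = 1, 2, and Δ_i = (y_(i+1) − y_i)/h_i = 1, -5/2:
  1·M_0 + 6·M_1 + 2·M_2 = 6(Δ_1 - Δ_0) = -21
Clamped end conditions give two more equations: 2h_0·M_0 + h_0·M_1 = 6(Δ_0 - S'(0)) = 24 and h_1·M_1 + 2h_1·M_2 = 6(S'(3) - Δ_1) = 3.
Solving the tridiagonal system: M_0 = 95/6, M_1 = -23/3, M_2 = 55/12.
On [0, 1], S(x) = 0 - 3·x + 95/12·x² - 47/12·x³.
With x = 1/4: S(1/4) = -81/256.

-0.3164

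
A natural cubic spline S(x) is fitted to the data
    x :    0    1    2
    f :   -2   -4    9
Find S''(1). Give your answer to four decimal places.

Write σ_i for S''(x_i). With h_i = 1, 1 and divided differences Δ_i = -2, 13, the continuity of S' gives the tridiagonal system
  1·σ_0 + 4·σ_1 + 1·σ_2 = 6(Δ_1 - Δ_0) = 90
Natural end conditions: σ_0 = σ_2 = 0.
Forward elimination and back-substitution give σ_0 = 0, σ_1 = 45/2, σ_2 = 0.

22.5000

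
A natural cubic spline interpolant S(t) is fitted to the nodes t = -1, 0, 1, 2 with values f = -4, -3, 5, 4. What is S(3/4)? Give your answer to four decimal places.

Write m_i for S''(x_i). With h_i = 1, 1, 1 and divided differences Δ_i = 1, 8, -1, the continuity of S' gives the tridiagonal system
  1·m_0 + 4·m_1 + 1·m_2 = 6(Δ_1 - Δ_0) = 42
  1·m_1 + 4·m_2 + 1·m_3 = 6(Δ_2 - Δ_1) = -54
Natural end conditions: m_0 = m_3 = 0.
Hence m_0 = 0, m_1 = 74/5, m_2 = -86/5, m_3 = 0.
On [0, 1], S(t) = -3 + 89/15·t + 37/5·t² - 16/3·t³.
With t = 3/4: S(3/4) = 269/80.

3.3625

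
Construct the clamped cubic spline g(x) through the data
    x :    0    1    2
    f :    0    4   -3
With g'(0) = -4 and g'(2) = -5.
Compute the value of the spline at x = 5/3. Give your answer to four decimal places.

Let M_i = g''(x_i). Step sizes h_i = 1, 1; slopes of the chords Δ_i = (y_(i+1) - y_i)/h_i = 4, -7.
  1·M_0 + 4·M_1 + 1·M_2 = 6(Δ_1 - Δ_0) = -66
Clamped end conditions give two more equations: 2h_0·M_0 + h_0·M_1 = 6(Δ_0 - g'(0)) = 48 and h_1·M_1 + 2h_1·M_2 = 6(g'(2) - Δ_1) = 12.
Solving the tridiagonal system: M_0 = 40, M_1 = -32, M_2 = 22.
On [1, 2], g(x) = 4 + 0·(x - 1) - 16·(x - 1)² + 9·(x - 1)³.
With (x - 1) = 2/3: g(5/3) = -4/9.

-0.4444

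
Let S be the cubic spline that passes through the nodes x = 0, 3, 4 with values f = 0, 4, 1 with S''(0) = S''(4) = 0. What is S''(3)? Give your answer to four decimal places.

Let σ_i = S''(x_i). Step sizes h_i = 3, 1; slopes of the chords Δ_i = (y_(i+1) - y_i)/h_i = 4/3, -3.
  3·σ_0 + 8·σ_1 + 1·σ_2 = 6(Δ_1 - Δ_0) = -26
Natural end conditions: σ_0 = σ_2 = 0.
Forward elimination and back-substitution give σ_0 = 0, σ_1 = -13/4, σ_2 = 0.

-3.2500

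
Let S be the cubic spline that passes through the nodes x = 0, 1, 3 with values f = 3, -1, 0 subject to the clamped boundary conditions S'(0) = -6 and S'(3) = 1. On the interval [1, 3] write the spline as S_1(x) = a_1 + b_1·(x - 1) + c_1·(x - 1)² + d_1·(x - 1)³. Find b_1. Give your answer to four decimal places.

Write M_i for S''(x_i). With h_i = 1, 2 and divided differences Δ_i = -4, 1/2, the continuity of S' gives the tridiagonal system
  1·M_0 + 6·M_1 + 2·M_2 = 6(Δ_1 - Δ_0) = 27
Clamped end conditions give two more equations: 2h_0·M_0 + h_0·M_1 = 6(Δ_0 - S'(0)) = 12 and h_1·M_1 + 2h_1·M_2 = 6(S'(3) - Δ_1) = 3.
Solving the tridiagonal system: M_0 = 23/6, M_1 = 13/3, M_2 = -17/12.
On [1, 3], with S_1(x) = a_1 + b_1·(x - 1) + c_1·(x - 1)² + d_1·(x - 1)³: c_1 = M_1/2 = 13/6, d_1 = (M_2 - M_1)/(6h_1) = -23/48, b_1 = Δ_1 - h_1(2M_1 + M_2)/6 = -23/12.

-1.9167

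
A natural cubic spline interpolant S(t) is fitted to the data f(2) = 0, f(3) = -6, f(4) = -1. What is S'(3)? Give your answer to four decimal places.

Put m_i = S'' at the i-th knot. Here h = (1, 1) and Δ = (-6, 5), so the interior equations h_(i-1)·m_(i-1) + 2(h_(i-1)+h_i)·m_i + h_i·m_(i+1) = 6(Δ_i − Δ_(i-1)) read
  1·m_0 + 4·m_1 + 1·m_2 = 6(Δ_1 - Δ_0) = 66
Natural end conditions: m_0 = m_2 = 0.
Hence m_0 = 0, m_1 = 33/2, m_2 = 0.
On [3, 4], S'(t) = b_1 + 2c_1·(t - 3) + 3d_1·(t - 3)² with b_1 = Δ_1 - h_1(2m_1 + m_2)/6 = -1/2, c_1 = m_1/2 = 33/4, d_1 = (m_2 - m_1)/(6h_1) = -11/4. So S'(3) = -1/2.

-0.5000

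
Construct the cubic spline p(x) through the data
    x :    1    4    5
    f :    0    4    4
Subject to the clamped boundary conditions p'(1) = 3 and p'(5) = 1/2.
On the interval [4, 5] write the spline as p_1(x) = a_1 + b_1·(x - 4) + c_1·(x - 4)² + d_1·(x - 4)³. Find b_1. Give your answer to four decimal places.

-0.0625

With m_i denoting the second derivative at x_i, h_i = 3, 1, and Δ_i = (y_(i+1) − y_i)/h_i = 4/3, 0:
  3·m_0 + 8·m_1 + 1·m_2 = 6(Δ_1 - Δ_0) = -8
Clamped end conditions give two more equations: 2h_0·m_0 + h_0·m_1 = 6(Δ_0 - p'(1)) = -10 and h_1·m_1 + 2h_1·m_2 = 6(p'(5) - Δ_1) = 3.
Solving the tridiagonal system: m_0 = -31/24, m_1 = -3/4, m_2 = 15/8.
On [4, 5], with p_1(x) = a_1 + b_1·(x - 4) + c_1·(x - 4)² + d_1·(x - 4)³: c_1 = m_1/2 = -3/8, d_1 = (m_2 - m_1)/(6h_1) = 7/16, b_1 = Δ_1 - h_1(2m_1 + m_2)/6 = -1/16.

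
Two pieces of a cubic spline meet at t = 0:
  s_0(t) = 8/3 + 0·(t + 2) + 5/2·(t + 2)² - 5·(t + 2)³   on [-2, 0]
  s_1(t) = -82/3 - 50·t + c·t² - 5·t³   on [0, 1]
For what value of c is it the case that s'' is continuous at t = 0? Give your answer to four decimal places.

-27.5000

s_0''(t) = 5 - 30·(t + 2), so s_0''(0) = -55. On the right, s_1''(0) = 2c, so c = -55/2.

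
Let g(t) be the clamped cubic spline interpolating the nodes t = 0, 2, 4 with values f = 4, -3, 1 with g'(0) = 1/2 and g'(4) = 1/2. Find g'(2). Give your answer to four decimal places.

Let M_i = g''(x_i). Step sizes h_i = 2, 2; slopes of the chords Δ_i = (y_(i+1) - y_i)/h_i = -7/2, 2.
  2·M_0 + 8·M_1 + 2·M_2 = 6(Δ_1 - Δ_0) = 33
Clamped end conditions give two more equations: 2h_0·M_0 + h_0·M_1 = 6(Δ_0 - g'(0)) = -24 and h_1·M_1 + 2h_1·M_2 = 6(g'(4) - Δ_1) = -9.
Hence M_0 = -81/8, M_1 = 33/4, M_2 = -51/8.
On [2, 4], g'(t) = b_1 + 2c_1·(t - 2) + 3d_1·(t - 2)² with b_1 = Δ_1 - h_1(2M_1 + M_2)/6 = -11/8, c_1 = M_1/2 = 33/8, d_1 = (M_2 - M_1)/(6h_1) = -39/32. So g'(2) = -11/8.

-1.3750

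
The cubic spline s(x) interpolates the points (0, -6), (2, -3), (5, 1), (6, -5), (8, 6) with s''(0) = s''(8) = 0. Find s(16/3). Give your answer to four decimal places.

With M_i denoting the second derivative at x_i, h_i = 2, 3, 1, 2, and Δ_i = (y_(i+1) − y_i)/h_i = 3/2, 4/3, -6, 11/2:
  2·M_0 + 10·M_1 + 3·M_2 = 6(Δ_1 - Δ_0) = -1
  3·M_1 + 8·M_2 + 1·M_3 = 6(Δ_2 - Δ_1) = -44
  1·M_2 + 6·M_3 + 2·M_4 = 6(Δ_3 - Δ_2) = 69
Natural end conditions: M_0 = M_4 = 0.
Solving the tridiagonal system: M_0 = 0, M_1 = 119/52, M_2 = -207/26, M_3 = 667/52, M_4 = 0.
On [5, 6], s(x) = 1 - 1711/312·(x - 5) - 207/52·(x - 5)² + 1081/312·(x - 5)³.
With (x - 5) = 1/3: s(16/3) = -185/162.

-1.1420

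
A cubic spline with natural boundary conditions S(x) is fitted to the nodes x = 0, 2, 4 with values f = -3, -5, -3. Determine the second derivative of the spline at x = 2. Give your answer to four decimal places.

Put σ_i = S'' at the i-th knot. Here h = (2, 2) and Δ = (-1, 1), so the interior equations h_(i-1)·σ_(i-1) + 2(h_(i-1)+h_i)·σ_i + h_i·σ_(i+1) = 6(Δ_i − Δ_(i-1)) read
  2·σ_0 + 8·σ_1 + 2·σ_2 = 6(Δ_1 - Δ_0) = 12
Natural end conditions: σ_0 = σ_2 = 0.
Solving the tridiagonal system: σ_0 = 0, σ_1 = 3/2, σ_2 = 0.

1.5000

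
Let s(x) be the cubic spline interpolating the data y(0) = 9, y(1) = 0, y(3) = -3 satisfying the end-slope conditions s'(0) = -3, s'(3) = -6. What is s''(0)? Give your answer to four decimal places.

Let σ_i = s''(x_i). Step sizes h_i = 1, 2; slopes of the chords Δ_i = (y_(i+1) - y_i)/h_i = -9, -3/2.
  1·σ_0 + 6·σ_1 + 2·σ_2 = 6(Δ_1 - Δ_0) = 45
Clamped end conditions give two more equations: 2h_0·σ_0 + h_0·σ_1 = 6(Δ_0 - s'(0)) = -36 and h_1·σ_1 + 2h_1·σ_2 = 6(s'(3) - Δ_1) = -27.
Hence σ_0 = -53/2, σ_1 = 17, σ_2 = -61/4.

-26.5000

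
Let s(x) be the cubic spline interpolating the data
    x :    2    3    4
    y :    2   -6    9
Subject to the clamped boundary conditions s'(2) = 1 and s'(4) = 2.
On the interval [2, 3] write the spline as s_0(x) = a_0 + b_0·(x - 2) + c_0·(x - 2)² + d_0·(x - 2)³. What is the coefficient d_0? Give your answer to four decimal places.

With M_i denoting the second derivative at x_i, h_i = 1, 1, and Δ_i = (y_(i+1) − y_i)/h_i = -8, 15:
  1·M_0 + 4·M_1 + 1·M_2 = 6(Δ_1 - Δ_0) = 138
Clamped end conditions give two more equations: 2h_0·M_0 + h_0·M_1 = 6(Δ_0 - s'(2)) = -54 and h_1·M_1 + 2h_1·M_2 = 6(s'(4) - Δ_1) = -78.
Forward elimination and back-substitution give M_0 = -61, M_1 = 68, M_2 = -73.
On [2, 3], with s_0(x) = a_0 + b_0·(x - 2) + c_0·(x - 2)² + d_0·(x - 2)³: c_0 = M_0/2 = -61/2, d_0 = (M_1 - M_0)/(6h_0) = 43/2, b_0 = Δ_0 - h_0(2M_0 + M_1)/6 = 1.

21.5000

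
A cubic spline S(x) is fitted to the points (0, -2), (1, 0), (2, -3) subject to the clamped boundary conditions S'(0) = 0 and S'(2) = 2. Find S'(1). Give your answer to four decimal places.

-1.2500

With σ_i denoting the second derivative at x_i, h_i = 1, 1, and Δ_i = (y_(i+1) − y_i)/h_i = 2, -3:
  1·σ_0 + 4·σ_1 + 1·σ_2 = 6(Δ_1 - Δ_0) = -30
Clamped end conditions give two more equations: 2h_0·σ_0 + h_0·σ_1 = 6(Δ_0 - S'(0)) = 12 and h_1·σ_1 + 2h_1·σ_2 = 6(S'(2) - Δ_1) = 30.
Hence σ_0 = 29/2, σ_1 = -17, σ_2 = 47/2.
On [1, 2], S'(x) = b_1 + 2c_1·(x - 1) + 3d_1·(x - 1)² with b_1 = Δ_1 - h_1(2σ_1 + σ_2)/6 = -5/4, c_1 = σ_1/2 = -17/2, d_1 = (σ_2 - σ_1)/(6h_1) = 27/4. So S'(1) = -5/4.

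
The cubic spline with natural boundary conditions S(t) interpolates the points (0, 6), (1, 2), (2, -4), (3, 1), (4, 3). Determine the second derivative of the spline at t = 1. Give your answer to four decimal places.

With σ_i denoting the second derivative at x_i, h_i = 1, 1, 1, 1, and Δ_i = (y_(i+1) − y_i)/h_i = -4, -6, 5, 2:
  1·σ_0 + 4·σ_1 + 1·σ_2 = 6(Δ_1 - Δ_0) = -12
  1·σ_1 + 4·σ_2 + 1·σ_3 = 6(Δ_2 - Δ_1) = 66
  1·σ_2 + 4·σ_3 + 1·σ_4 = 6(Δ_3 - Δ_2) = -18
Natural end conditions: σ_0 = σ_4 = 0.
Forward elimination and back-substitution give σ_0 = 0, σ_1 = -33/4, σ_2 = 21, σ_3 = -39/4, σ_4 = 0.

-8.2500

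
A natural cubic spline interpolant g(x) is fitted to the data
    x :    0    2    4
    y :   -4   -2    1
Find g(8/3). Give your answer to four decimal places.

-1.0926

Write M_i for g''(x_i). With h_i = 2, 2 and divided differences Δ_i = 1, 3/2, the continuity of g' gives the tridiagonal system
  2·M_0 + 8·M_1 + 2·M_2 = 6(Δ_1 - Δ_0) = 3
Natural end conditions: M_0 = M_2 = 0.
Hence M_0 = 0, M_1 = 3/8, M_2 = 0.
On [2, 4], g(x) = -2 + 5/4·(x - 2) + 3/16·(x - 2)² - 1/32·(x - 2)³.
With (x - 2) = 2/3: g(8/3) = -59/54.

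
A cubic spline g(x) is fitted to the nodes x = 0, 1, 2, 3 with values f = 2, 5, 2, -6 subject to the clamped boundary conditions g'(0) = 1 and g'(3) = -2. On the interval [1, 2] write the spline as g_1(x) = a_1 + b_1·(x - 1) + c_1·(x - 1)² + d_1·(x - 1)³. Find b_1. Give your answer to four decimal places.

Write M_i for g''(x_i). With h_i = 1, 1, 1 and divided differences Δ_i = 3, -3, -8, the continuity of g' gives the tridiagonal system
  1·M_0 + 4·M_1 + 1·M_2 = 6(Δ_1 - Δ_0) = -36
  1·M_1 + 4·M_2 + 1·M_3 = 6(Δ_2 - Δ_1) = -30
Clamped end conditions give two more equations: 2h_0·M_0 + h_0·M_1 = 6(Δ_0 - g'(0)) = 12 and h_2·M_2 + 2h_2·M_3 = 6(g'(3) - Δ_2) = 36.
Solving: M_0 = 52/5, M_1 = -44/5, M_2 = -56/5, M_3 = 118/5.
On [1, 2], with g_1(x) = a_1 + b_1·(x - 1) + c_1·(x - 1)² + d_1·(x - 1)³: c_1 = M_1/2 = -22/5, d_1 = (M_2 - M_1)/(6h_1) = -2/5, b_1 = Δ_1 - h_1(2M_1 + M_2)/6 = 9/5.

1.8000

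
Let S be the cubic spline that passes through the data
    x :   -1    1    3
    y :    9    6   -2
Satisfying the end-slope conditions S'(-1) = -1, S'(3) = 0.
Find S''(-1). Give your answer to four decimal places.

Write σ_i for S''(x_i). With h_i = 2, 2 and divided differences Δ_i = -3/2, -4, the continuity of S' gives the tridiagonal system
  2·σ_0 + 8·σ_1 + 2·σ_2 = 6(Δ_1 - Δ_0) = -15
Clamped end conditions give two more equations: 2h_0·σ_0 + h_0·σ_1 = 6(Δ_0 - S'(-1)) = -3 and h_1·σ_1 + 2h_1·σ_2 = 6(S'(3) - Δ_1) = 24.
Solving the tridiagonal system: σ_0 = 11/8, σ_1 = -17/4, σ_2 = 65/8.

1.3750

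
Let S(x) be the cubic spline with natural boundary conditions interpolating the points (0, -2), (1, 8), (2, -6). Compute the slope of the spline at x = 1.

With σ_i denoting the second derivative at x_i, h_i = 1, 1, and Δ_i = (y_(i+1) − y_i)/h_i = 10, -14:
  1·σ_0 + 4·σ_1 + 1·σ_2 = 6(Δ_1 - Δ_0) = -144
Natural end conditions: σ_0 = σ_2 = 0.
Solving: σ_0 = 0, σ_1 = -36, σ_2 = 0.
On [1, 2], S'(x) = b_1 + 2c_1·(x - 1) + 3d_1·(x - 1)² with b_1 = Δ_1 - h_1(2σ_1 + σ_2)/6 = -2, c_1 = σ_1/2 = -18, d_1 = (σ_2 - σ_1)/(6h_1) = 6. So S'(1) = -2.

-2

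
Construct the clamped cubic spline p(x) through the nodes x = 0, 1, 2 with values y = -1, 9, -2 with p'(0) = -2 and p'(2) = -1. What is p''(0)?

68

Put M_i = p'' at the i-th knot. Here h = (1, 1) and Δ = (10, -11), so the interior equations h_(i-1)·M_(i-1) + 2(h_(i-1)+h_i)·M_i + h_i·M_(i+1) = 6(Δ_i − Δ_(i-1)) read
  1·M_0 + 4·M_1 + 1·M_2 = 6(Δ_1 - Δ_0) = -126
Clamped end conditions give two more equations: 2h_0·M_0 + h_0·M_1 = 6(Δ_0 - p'(0)) = 72 and h_1·M_1 + 2h_1·M_2 = 6(p'(2) - Δ_1) = 60.
Hence M_0 = 68, M_1 = -64, M_2 = 62.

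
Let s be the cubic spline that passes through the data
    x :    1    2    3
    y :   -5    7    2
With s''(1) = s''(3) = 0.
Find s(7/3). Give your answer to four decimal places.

6.9074

Put M_i = s'' at the i-th knot. Here h = (1, 1) and Δ = (12, -5), so the interior equations h_(i-1)·M_(i-1) + 2(h_(i-1)+h_i)·M_i + h_i·M_(i+1) = 6(Δ_i − Δ_(i-1)) read
  1·M_0 + 4·M_1 + 1·M_2 = 6(Δ_1 - Δ_0) = -102
Natural end conditions: M_0 = M_2 = 0.
Solving the tridiagonal system: M_0 = 0, M_1 = -51/2, M_2 = 0.
On [2, 3], s(x) = 7 + 7/2·(x - 2) - 51/4·(x - 2)² + 17/4·(x - 2)³.
With (x - 2) = 1/3: s(7/3) = 373/54.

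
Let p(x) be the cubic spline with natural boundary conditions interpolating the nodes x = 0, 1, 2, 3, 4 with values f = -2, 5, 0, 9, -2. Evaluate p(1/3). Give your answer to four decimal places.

1.6878

Put M_i = p'' at the i-th knot. Here h = (1, 1, 1, 1) and Δ = (7, -5, 9, -11), so the interior equations h_(i-1)·M_(i-1) + 2(h_(i-1)+h_i)·M_i + h_i·M_(i+1) = 6(Δ_i − Δ_(i-1)) read
  1·M_0 + 4·M_1 + 1·M_2 = 6(Δ_1 - Δ_0) = -72
  1·M_1 + 4·M_2 + 1·M_3 = 6(Δ_2 - Δ_1) = 84
  1·M_2 + 4·M_3 + 1·M_4 = 6(Δ_3 - Δ_2) = -120
Natural end conditions: M_0 = M_4 = 0.
Hence M_0 = 0, M_1 = -192/7, M_2 = 264/7, M_3 = -276/7, M_4 = 0.
On [0, 1], p(x) = -2 + 81/7·x + 0·x² - 32/7·x³.
With x = 1/3: p(1/3) = 319/189.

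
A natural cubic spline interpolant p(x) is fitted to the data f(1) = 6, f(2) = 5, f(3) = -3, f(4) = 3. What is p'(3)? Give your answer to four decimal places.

-2.4000

Write m_i for p''(x_i). With h_i = 1, 1, 1 and divided differences Δ_i = -1, -8, 6, the continuity of p' gives the tridiagonal system
  1·m_0 + 4·m_1 + 1·m_2 = 6(Δ_1 - Δ_0) = -42
  1·m_1 + 4·m_2 + 1·m_3 = 6(Δ_2 - Δ_1) = 84
Natural end conditions: m_0 = m_3 = 0.
Solving the tridiagonal system: m_0 = 0, m_1 = -84/5, m_2 = 126/5, m_3 = 0.
On [3, 4], p'(x) = b_2 + 2c_2·(x - 3) + 3d_2·(x - 3)² with b_2 = Δ_2 - h_2(2m_2 + m_3)/6 = -12/5, c_2 = m_2/2 = 63/5, d_2 = (m_3 - m_2)/(6h_2) = -21/5. So p'(3) = -12/5.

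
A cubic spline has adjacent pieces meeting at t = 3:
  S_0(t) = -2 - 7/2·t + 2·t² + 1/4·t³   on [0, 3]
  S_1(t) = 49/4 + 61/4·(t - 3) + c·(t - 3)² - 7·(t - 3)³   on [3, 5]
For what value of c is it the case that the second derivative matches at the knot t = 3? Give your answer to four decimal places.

4.2500

S_0''(t) = 4 + 3/2·t, so S_0''(3) = 17/2. On the right, S_1''(3) = 2c, so c = 17/4.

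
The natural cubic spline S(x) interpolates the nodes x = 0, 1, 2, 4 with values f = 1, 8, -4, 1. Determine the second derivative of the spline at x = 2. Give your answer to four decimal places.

20.0870

Let σ_i = S''(x_i). Step sizes h_i = 1, 1, 2; slopes of the chords Δ_i = (y_(i+1) - y_i)/h_i = 7, -12, 5/2.
  1·σ_0 + 4·σ_1 + 1·σ_2 = 6(Δ_1 - Δ_0) = -114
  1·σ_1 + 6·σ_2 + 2·σ_3 = 6(Δ_2 - Δ_1) = 87
Natural end conditions: σ_0 = σ_3 = 0.
Solving the tridiagonal system: σ_0 = 0, σ_1 = -771/23, σ_2 = 462/23, σ_3 = 0.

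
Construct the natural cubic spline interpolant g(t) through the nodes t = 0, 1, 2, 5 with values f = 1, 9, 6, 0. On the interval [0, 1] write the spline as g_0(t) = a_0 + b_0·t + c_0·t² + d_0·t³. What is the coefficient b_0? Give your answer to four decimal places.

10.8710

Put M_i = g'' at the i-th knot. Here h = (1, 1, 3) and Δ = (8, -3, -2), so the interior equations h_(i-1)·M_(i-1) + 2(h_(i-1)+h_i)·M_i + h_i·M_(i+1) = 6(Δ_i − Δ_(i-1)) read
  1·M_0 + 4·M_1 + 1·M_2 = 6(Δ_1 - Δ_0) = -66
  1·M_1 + 8·M_2 + 3·M_3 = 6(Δ_2 - Δ_1) = 6
Natural end conditions: M_0 = M_3 = 0.
Forward elimination and back-substitution give M_0 = 0, M_1 = -534/31, M_2 = 90/31, M_3 = 0.
On [0, 1], with g_0(t) = a_0 + b_0·t + c_0·t² + d_0·t³: c_0 = M_0/2 = 0, d_0 = (M_1 - M_0)/(6h_0) = -89/31, b_0 = Δ_0 - h_0(2M_0 + M_1)/6 = 337/31.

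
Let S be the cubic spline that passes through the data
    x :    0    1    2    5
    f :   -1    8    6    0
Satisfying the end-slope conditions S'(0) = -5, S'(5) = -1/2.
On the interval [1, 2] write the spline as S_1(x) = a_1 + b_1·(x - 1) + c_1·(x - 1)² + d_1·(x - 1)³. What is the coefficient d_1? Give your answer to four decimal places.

Write m_i for S''(x_i). With h_i = 1, 1, 3 and divided differences Δ_i = 9, -2, -2, the continuity of S' gives the tridiagonal system
  1·m_0 + 4·m_1 + 1·m_2 = 6(Δ_1 - Δ_0) = -66
  1·m_1 + 8·m_2 + 3·m_3 = 6(Δ_2 - Δ_1) = 0
Clamped end conditions give two more equations: 2h_0·m_0 + h_0·m_1 = 6(Δ_0 - S'(0)) = 84 and h_2·m_2 + 2h_2·m_3 = 6(S'(5) - Δ_2) = 9.
Solving: m_0 = 1683/29, m_1 = -930/29, m_2 = 123/29, m_3 = -18/29.
On [1, 2], with S_1(x) = a_1 + b_1·(x - 1) + c_1·(x - 1)² + d_1·(x - 1)³: c_1 = m_1/2 = -465/29, d_1 = (m_2 - m_1)/(6h_1) = 351/58, b_1 = Δ_1 - h_1(2m_1 + m_2)/6 = 463/58.

6.0517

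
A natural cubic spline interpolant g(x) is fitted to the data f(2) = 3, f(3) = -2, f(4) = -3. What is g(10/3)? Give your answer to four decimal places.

-2.7037

With m_i denoting the second derivative at x_i, h_i = 1, 1, and Δ_i = (y_(i+1) − y_i)/h_i = -5, -1:
  1·m_0 + 4·m_1 + 1·m_2 = 6(Δ_1 - Δ_0) = 24
Natural end conditions: m_0 = m_2 = 0.
Hence m_0 = 0, m_1 = 6, m_2 = 0.
On [3, 4], g(x) = -2 - 3·(x - 3) + 3·(x - 3)² - 1·(x - 3)³.
With (x - 3) = 1/3: g(10/3) = -73/27.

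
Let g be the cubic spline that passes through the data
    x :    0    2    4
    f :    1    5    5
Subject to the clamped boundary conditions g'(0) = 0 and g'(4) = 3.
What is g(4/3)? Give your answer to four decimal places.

Put M_i = g'' at the i-th knot. Here h = (2, 2) and Δ = (2, 0), so the interior equations h_(i-1)·M_(i-1) + 2(h_(i-1)+h_i)·M_i + h_i·M_(i+1) = 6(Δ_i − Δ_(i-1)) read
  2·M_0 + 8·M_1 + 2·M_2 = 6(Δ_1 - Δ_0) = -12
Clamped end conditions give two more equations: 2h_0·M_0 + h_0·M_1 = 6(Δ_0 - g'(0)) = 12 and h_1·M_1 + 2h_1·M_2 = 6(g'(4) - Δ_1) = 18.
Forward elimination and back-substitution give M_0 = 21/4, M_1 = -9/2, M_2 = 27/4.
On [0, 2], g(x) = 1 + 0·x + 21/8·x² - 13/16·x³.
With x = 4/3: g(4/3) = 101/27.

3.7407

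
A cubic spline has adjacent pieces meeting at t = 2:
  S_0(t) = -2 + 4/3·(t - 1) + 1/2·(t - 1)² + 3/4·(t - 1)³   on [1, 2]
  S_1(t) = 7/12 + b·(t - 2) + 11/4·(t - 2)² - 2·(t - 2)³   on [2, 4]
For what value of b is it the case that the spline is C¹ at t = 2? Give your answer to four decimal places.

4.5833

S_0'(t) = 4/3 + 1·(t - 1) + 9/4·(t - 1)², so S_0'(2) = 55/12. On the right, S_1'(2) = b, so b = 55/12.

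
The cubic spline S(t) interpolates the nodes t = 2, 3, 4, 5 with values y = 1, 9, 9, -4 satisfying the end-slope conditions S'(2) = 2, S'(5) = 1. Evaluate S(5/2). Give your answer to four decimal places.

With m_i denoting the second derivative at x_i, h_i = 1, 1, 1, and Δ_i = (y_(i+1) − y_i)/h_i = 8, 0, -13:
  1·m_0 + 4·m_1 + 1·m_2 = 6(Δ_1 - Δ_0) = -48
  1·m_1 + 4·m_2 + 1·m_3 = 6(Δ_2 - Δ_1) = -78
Clamped end conditions give two more equations: 2h_0·m_0 + h_0·m_1 = 6(Δ_0 - S'(2)) = 36 and h_2·m_2 + 2h_2·m_3 = 6(S'(5) - Δ_2) = 84.
Solving: m_0 = 344/15, m_1 = -148/15, m_2 = -472/15, m_3 = 866/15.
On [2, 3], S(t) = 1 + 2·(t - 2) + 172/15·(t - 2)² - 82/15·(t - 2)³.
With (t - 2) = 1/2: S(5/2) = 251/60.

4.1833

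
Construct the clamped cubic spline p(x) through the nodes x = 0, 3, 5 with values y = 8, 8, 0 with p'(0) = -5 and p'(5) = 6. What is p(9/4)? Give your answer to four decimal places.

9.1531

Put m_i = p'' at the i-th knot. Here h = (3, 2) and Δ = (0, -4), so the interior equations h_(i-1)·m_(i-1) + 2(h_(i-1)+h_i)·m_i + h_i·m_(i+1) = 6(Δ_i − Δ_(i-1)) read
  3·m_0 + 10·m_1 + 2·m_2 = 6(Δ_1 - Δ_0) = -24
Clamped end conditions give two more equations: 2h_0·m_0 + h_0·m_1 = 6(Δ_0 - p'(0)) = 30 and h_1·m_1 + 2h_1·m_2 = 6(p'(5) - Δ_1) = 60.
Solving: m_0 = 48/5, m_1 = -46/5, m_2 = 98/5.
On [0, 3], p(x) = 8 - 5·x + 24/5·x² - 47/45·x³.
With x = 9/4: p(9/4) = 2929/320.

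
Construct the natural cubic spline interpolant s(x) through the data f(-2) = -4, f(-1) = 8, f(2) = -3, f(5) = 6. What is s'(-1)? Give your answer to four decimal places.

Write σ_i for s''(x_i). With h_i = 1, 3, 3 and divided differences Δ_i = 12, -11/3, 3, the continuity of s' gives the tridiagonal system
  1·σ_0 + 8·σ_1 + 3·σ_2 = 6(Δ_1 - Δ_0) = -94
  3·σ_1 + 12·σ_2 + 3·σ_3 = 6(Δ_2 - Δ_1) = 40
Natural end conditions: σ_0 = σ_3 = 0.
Hence σ_0 = 0, σ_1 = -416/29, σ_2 = 602/87, σ_3 = 0.
On [-1, 2], s'(x) = b_1 + 2c_1·(x + 1) + 3d_1·(x + 1)² with b_1 = Δ_1 - h_1(2σ_1 + σ_2)/6 = 628/87, c_1 = σ_1/2 = -208/29, d_1 = (σ_2 - σ_1)/(6h_1) = 925/783. So s'(-1) = 628/87.

7.2184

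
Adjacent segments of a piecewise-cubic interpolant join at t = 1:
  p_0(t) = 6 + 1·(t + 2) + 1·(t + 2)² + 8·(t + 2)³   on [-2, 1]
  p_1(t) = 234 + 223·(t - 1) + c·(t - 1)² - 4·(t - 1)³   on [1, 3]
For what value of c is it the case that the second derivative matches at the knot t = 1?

73

p_0''(t) = 2 + 48·(t + 2), so p_0''(1) = 146. On the right, p_1''(1) = 2c, so c = 73.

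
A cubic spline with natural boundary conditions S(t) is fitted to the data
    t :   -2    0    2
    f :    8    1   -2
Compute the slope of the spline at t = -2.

Put M_i = S'' at the i-th knot. Here h = (2, 2) and Δ = (-7/2, -3/2), so the interior equations h_(i-1)·M_(i-1) + 2(h_(i-1)+h_i)·M_i + h_i·M_(i+1) = 6(Δ_i − Δ_(i-1)) read
  2·M_0 + 8·M_1 + 2·M_2 = 6(Δ_1 - Δ_0) = 12
Natural end conditions: M_0 = M_2 = 0.
Solving the tridiagonal system: M_0 = 0, M_1 = 3/2, M_2 = 0.
On [-2, 0], S'(t) = b_0 + 2c_0·(t + 2) + 3d_0·(t + 2)² with b_0 = Δ_0 - h_0(2M_0 + M_1)/6 = -4, c_0 = M_0/2 = 0, d_0 = (M_1 - M_0)/(6h_0) = 1/8. So S'(-2) = -4.

-4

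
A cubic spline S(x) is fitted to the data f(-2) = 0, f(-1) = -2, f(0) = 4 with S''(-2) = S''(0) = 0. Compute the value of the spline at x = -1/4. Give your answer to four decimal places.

Put M_i = S'' at the i-th knot. Here h = (1, 1) and Δ = (-2, 6), so the interior equations h_(i-1)·M_(i-1) + 2(h_(i-1)+h_i)·M_i + h_i·M_(i+1) = 6(Δ_i − Δ_(i-1)) read
  1·M_0 + 4·M_1 + 1·M_2 = 6(Δ_1 - Δ_0) = 48
Natural end conditions: M_0 = M_2 = 0.
Forward elimination and back-substitution give M_0 = 0, M_1 = 12, M_2 = 0.
On [-1, 0], S(x) = -2 + 2·(x + 1) + 6·(x + 1)² - 2·(x + 1)³.
With (x + 1) = 3/4: S(-1/4) = 65/32.

2.0313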